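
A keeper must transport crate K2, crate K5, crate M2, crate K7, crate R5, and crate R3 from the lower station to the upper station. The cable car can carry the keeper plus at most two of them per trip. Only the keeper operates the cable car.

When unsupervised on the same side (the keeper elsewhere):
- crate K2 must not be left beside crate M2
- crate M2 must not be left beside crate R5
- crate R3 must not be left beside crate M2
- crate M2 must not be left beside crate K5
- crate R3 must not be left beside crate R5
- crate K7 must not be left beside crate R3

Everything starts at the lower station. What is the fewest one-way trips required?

Counting alone: the keeper can take at most 2 across per trip to the upper station, so moving all 6 needs at least 3 loaded trips out, with a return between consecutive ones — at least 5 crossings.
The safety rule pushes this higher. Following every safe sequence of crossings, the most of the 6 that can be at the upper station as the cable car arrives there on crossings 5, 7 is 4, 5 respectively — never all 6.
So no plan with fewer than 9 crossings exists, and this one achieves 9:
1. Keeper goes to the upper station with crate M2 and crate R3.  [the lower station: crate K2, crate K5, crate K7, crate R5 | the upper station: crate M2, crate R3]
2. Keeper goes back to the lower station with crate M2.  [the lower station: crate K2, crate K5, crate K7, crate M2, crate R5 | the upper station: crate R3]
3. Keeper goes to the upper station with crate K2 and crate M2.  [the lower station: crate K5, crate K7, crate R5 | the upper station: crate K2, crate M2, crate R3]
4. Keeper goes back to the lower station with crate M2.  [the lower station: crate K5, crate K7, crate M2, crate R5 | the upper station: crate K2, crate R3]
5. Keeper goes to the upper station with crate K5 and crate M2.  [the lower station: crate K7, crate R5 | the upper station: crate K2, crate K5, crate M2, crate R3]
6. Keeper goes back to the lower station with crate M2.  [the lower station: crate K7, crate M2, crate R5 | the upper station: crate K2, crate K5, crate R3]
7. Keeper goes to the upper station with crate K7 and crate R5.  [the lower station: crate M2 | the upper station: crate K2, crate K5, crate K7, crate R3, crate R5]
8. Keeper goes back to the lower station with crate R3.  [the lower station: crate M2, crate R3 | the upper station: crate K2, crate K5, crate K7, crate R5]
9. Keeper goes to the upper station with crate M2 and crate R3.  [the lower station: — | the upper station: crate K2, crate K5, crate K7, crate M2, crate R3, crate R5]

9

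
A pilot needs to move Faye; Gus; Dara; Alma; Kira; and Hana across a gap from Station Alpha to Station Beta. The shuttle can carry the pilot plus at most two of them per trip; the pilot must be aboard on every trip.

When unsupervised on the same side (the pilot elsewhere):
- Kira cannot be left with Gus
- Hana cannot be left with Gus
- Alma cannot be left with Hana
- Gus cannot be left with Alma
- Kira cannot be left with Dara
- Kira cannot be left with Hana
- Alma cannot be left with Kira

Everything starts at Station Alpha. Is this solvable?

No

Whatever the first load, the items left behind include a forbidden pair without the pilot. No opening move is safe, so no plan exists.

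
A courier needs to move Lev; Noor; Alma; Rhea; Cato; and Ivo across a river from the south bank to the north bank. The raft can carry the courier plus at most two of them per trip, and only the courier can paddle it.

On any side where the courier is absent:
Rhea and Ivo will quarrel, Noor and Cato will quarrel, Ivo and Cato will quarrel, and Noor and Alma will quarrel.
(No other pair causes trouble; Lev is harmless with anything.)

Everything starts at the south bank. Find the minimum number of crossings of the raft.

Counting alone: the courier can take at most 2 across per trip to the north bank, so moving all 6 needs at least 3 loaded trips out, with a return between consecutive ones — at least 5 crossings.
The safety rule pushes this higher. Following every safe sequence of crossings, the most of the 6 that can be at the north bank as the raft arrives there on crossing 5 is 5 — never all 6.
So no plan with fewer than 7 crossings exists, and this one achieves 7:
1. Courier goes to the north bank with Ivo and Noor.  [the south bank: Alma, Cato, Lev, Rhea | the north bank: Ivo, Noor]
2. Courier goes back to the south bank alone.  [the south bank: Alma, Cato, Lev, Rhea | the north bank: Ivo, Noor]
3. Courier goes to the north bank with Alma and Lev.  [the south bank: Cato, Rhea | the north bank: Alma, Ivo, Lev, Noor]
4. Courier goes back to the south bank with Noor.  [the south bank: Cato, Noor, Rhea | the north bank: Alma, Ivo, Lev]
5. Courier goes to the north bank with Cato and Rhea.  [the south bank: Noor | the north bank: Alma, Cato, Ivo, Lev, Rhea]
6. Courier goes back to the south bank with Ivo.  [the south bank: Ivo, Noor | the north bank: Alma, Cato, Lev, Rhea]
7. Courier goes to the north bank with Ivo and Noor.  [the south bank: — | the north bank: Alma, Cato, Ivo, Lev, Noor, Rhea]

7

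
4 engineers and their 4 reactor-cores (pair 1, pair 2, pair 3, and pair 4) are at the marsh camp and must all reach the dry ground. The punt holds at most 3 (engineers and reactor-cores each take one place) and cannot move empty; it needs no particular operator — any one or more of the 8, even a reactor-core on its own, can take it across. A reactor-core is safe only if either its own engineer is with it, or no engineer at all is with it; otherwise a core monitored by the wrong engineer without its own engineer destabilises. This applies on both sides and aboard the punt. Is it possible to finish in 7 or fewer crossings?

No

Counting alone: each trip to the dry ground takes at most 3 across and each return brings at least 1 back, so after t trips out (and t−1 returns) at most 3t − (t−1) of the 8 are across; that first reaches 8 at t = 4, so at least 7 crossings are needed.
The safety rule pushes this higher. Following every safe sequence of crossings, the most of the 8 that can be at the dry ground as the punt arrives there on crossing 7 is 7 — never all 8.
So the move cannot be finished within 7 crossings. (The shortest complete plan takes 9:)
1. engineer 1 and reactor-core 1 cross → the dry ground.
2. engineer 1 crosses ← the marsh camp.
3. engineer 1, engineer 2, and reactor-core 2 cross → the dry ground.
4. engineer 1 and reactor-core 1 cross ← the marsh camp.
5. engineer 1, engineer 3, and engineer 4 cross → the dry ground.
6. reactor-core 2 crosses ← the marsh camp.
7. reactor-core 1 and reactor-core 2 cross → the dry ground.
8. reactor-core 1 crosses ← the marsh camp.
9. reactor-core 1, reactor-core 3, and reactor-core 4 cross → the dry ground.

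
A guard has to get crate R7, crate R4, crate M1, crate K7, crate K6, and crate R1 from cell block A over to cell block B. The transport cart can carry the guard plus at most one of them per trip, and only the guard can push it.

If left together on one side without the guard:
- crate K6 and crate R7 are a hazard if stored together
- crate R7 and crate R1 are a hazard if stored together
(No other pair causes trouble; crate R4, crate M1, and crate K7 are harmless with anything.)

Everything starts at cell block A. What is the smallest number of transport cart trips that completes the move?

Counting alone: the guard can take at most 1 across per trip to cell block B, so moving all 6 needs at least 6 loaded trips out, with a return between consecutive ones — at least 11 crossings.
The safety rule pushes this higher. Following every safe sequence of crossings, the most of the 6 that can be at cell block B as the transport cart arrives there on crossing 11 is 5 — never all 6.
So no plan with fewer than 13 crossings exists, and this one achieves 13:
1. Guard goes to cell block B with crate R7.
2. Guard goes back to cell block A alone.
3. Guard goes to cell block B with crate R4.
4. Guard goes back to cell block A alone.
5. Guard goes to cell block B with crate M1.
6. Guard goes back to cell block A alone.
7. Guard goes to cell block B with crate K7.
8. Guard goes back to cell block A alone.
9. Guard goes to cell block B with crate K6.
10. Guard goes back to cell block A with crate R7.
11. Guard goes to cell block B with crate R1.
12. Guard goes back to cell block A alone.
13. Guard goes to cell block B with crate R7.

13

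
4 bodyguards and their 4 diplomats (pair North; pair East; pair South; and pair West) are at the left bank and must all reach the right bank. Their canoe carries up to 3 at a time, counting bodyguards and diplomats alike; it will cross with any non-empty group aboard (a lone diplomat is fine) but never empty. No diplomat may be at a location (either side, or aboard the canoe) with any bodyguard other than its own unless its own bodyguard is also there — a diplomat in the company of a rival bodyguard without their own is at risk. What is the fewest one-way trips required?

Counting alone: each trip to the right bank takes at most 3 across and each return brings at least 1 back, so after t trips out (and t−1 returns) at most 3t − (t−1) of the 8 are across; that first reaches 8 at t = 4, so at least 7 crossings are needed.
The safety rule pushes this higher. Following every safe sequence of crossings, the most of the 8 that can be at the right bank as the canoe arrives there on crossing 7 is 7 — never all 8.
So no plan with fewer than 9 crossings exists, and this one achieves 9:
1. bodyguard North and diplomat North cross → the right bank.
2. bodyguard North crosses ← the left bank.
3. bodyguard East, bodyguard North, and diplomat East cross → the right bank.
4. bodyguard North and diplomat North cross ← the left bank.
5. bodyguard North, bodyguard South, and bodyguard West cross → the right bank.
6. diplomat East crosses ← the left bank.
7. diplomat East and diplomat North cross → the right bank.
8. diplomat North crosses ← the left bank.
9. diplomat North, diplomat South, and diplomat West cross → the right bank.

9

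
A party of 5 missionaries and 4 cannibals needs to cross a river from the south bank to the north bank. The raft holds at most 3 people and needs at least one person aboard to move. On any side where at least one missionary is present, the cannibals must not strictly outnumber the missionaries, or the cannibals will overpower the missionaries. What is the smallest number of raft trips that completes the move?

Counting alone: each trip to the north bank takes at most 3 across and each return brings at least 1 back, so after t trips out (and t−1 returns) at most 3t − (t−1) of the 9 are across; that first reaches 9 at t = 4, so at least 7 crossings are needed.
The plan below uses exactly 7 crossings, so it is optimal:
1. 3 cannibals → the north bank.  (the south bank: 5M 1C; the north bank: 0M 3C)
2. 1 cannibal ← the south bank.  (the south bank: 5M 2C; the north bank: 0M 2C)
3. 3 missionaries → the north bank.  (the south bank: 2M 2C; the north bank: 3M 2C)
4. 1 missionary ← the south bank.  (the south bank: 3M 2C; the north bank: 2M 2C)
5. 2 missionaries and 1 cannibal → the north bank.  (the south bank: 1M 1C; the north bank: 4M 3C)
6. 1 missionary ← the south bank.  (the south bank: 2M 1C; the north bank: 3M 3C)
7. 2 missionaries and 1 cannibal → the north bank.  (the south bank: 0M 0C; the north bank: 5M 4C)

7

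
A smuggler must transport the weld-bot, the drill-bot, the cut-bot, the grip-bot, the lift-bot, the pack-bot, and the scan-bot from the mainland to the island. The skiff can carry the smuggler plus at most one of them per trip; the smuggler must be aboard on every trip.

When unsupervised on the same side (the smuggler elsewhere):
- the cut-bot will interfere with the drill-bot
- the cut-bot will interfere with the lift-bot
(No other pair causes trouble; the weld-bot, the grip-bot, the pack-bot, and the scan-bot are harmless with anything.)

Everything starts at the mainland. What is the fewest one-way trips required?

15

Counting alone: the smuggler can take at most 1 across per trip to the island, so moving all 7 needs at least 7 loaded trips out, with a return between consecutive ones — at least 13 crossings.
The safety rule pushes this higher. Following every safe sequence of crossings, the most of the 7 that can be at the island as the skiff arrives there on crossing 13 is 6 — never all 7.
So no plan with fewer than 15 crossings exists, and this one achieves 15:
1. Smuggler goes to the island with the cut-bot.  [the mainland: the drill-bot, the grip-bot, the lift-bot, the pack-bot, the scan-bot, the weld-bot | the island: the cut-bot]
2. Smuggler goes back to the mainland alone.  [the mainland: the drill-bot, the grip-bot, the lift-bot, the pack-bot, the scan-bot, the weld-bot | the island: the cut-bot]
3. Smuggler goes to the island with the weld-bot.  [the mainland: the drill-bot, the grip-bot, the lift-bot, the pack-bot, the scan-bot | the island: the cut-bot, the weld-bot]
4. Smuggler goes back to the mainland alone.  [the mainland: the drill-bot, the grip-bot, the lift-bot, the pack-bot, the scan-bot | the island: the cut-bot, the weld-bot]
5. Smuggler goes to the island with the drill-bot.  [the mainland: the grip-bot, the lift-bot, the pack-bot, the scan-bot | the island: the cut-bot, the drill-bot, the weld-bot]
6. Smuggler goes back to the mainland with the cut-bot.  [the mainland: the cut-bot, the grip-bot, the lift-bot, the pack-bot, the scan-bot | the island: the drill-bot, the weld-bot]
7. Smuggler goes to the island with the lift-bot.  [the mainland: the cut-bot, the grip-bot, the pack-bot, the scan-bot | the island: the drill-bot, the lift-bot, the weld-bot]
8. Smuggler goes back to the mainland alone.  [the mainland: the cut-bot, the grip-bot, the pack-bot, the scan-bot | the island: the drill-bot, the lift-bot, the weld-bot]
9. Smuggler goes to the island with the grip-bot.  [the mainland: the cut-bot, the pack-bot, the scan-bot | the island: the drill-bot, the grip-bot, the lift-bot, the weld-bot]
10. Smuggler goes back to the mainland alone.  [the mainland: the cut-bot, the pack-bot, the scan-bot | the island: the drill-bot, the grip-bot, the lift-bot, the weld-bot]
11. Smuggler goes to the island with the pack-bot.  [the mainland: the cut-bot, the scan-bot | the island: the drill-bot, the grip-bot, the lift-bot, the pack-bot, the weld-bot]
12. Smuggler goes back to the mainland alone.  [the mainland: the cut-bot, the scan-bot | the island: the drill-bot, the grip-bot, the lift-bot, the pack-bot, the weld-bot]
13. Smuggler goes to the island with the scan-bot.  [the mainland: the cut-bot | the island: the drill-bot, the grip-bot, the lift-bot, the pack-bot, the scan-bot, the weld-bot]
14. Smuggler goes back to the mainland alone.  [the mainland: the cut-bot | the island: the drill-bot, the grip-bot, the lift-bot, the pack-bot, the scan-bot, the weld-bot]
15. Smuggler goes to the island with the cut-bot.  [the mainland: — | the island: the cut-bot, the drill-bot, the grip-bot, the lift-bot, the pack-bot, the scan-bot, the weld-bot]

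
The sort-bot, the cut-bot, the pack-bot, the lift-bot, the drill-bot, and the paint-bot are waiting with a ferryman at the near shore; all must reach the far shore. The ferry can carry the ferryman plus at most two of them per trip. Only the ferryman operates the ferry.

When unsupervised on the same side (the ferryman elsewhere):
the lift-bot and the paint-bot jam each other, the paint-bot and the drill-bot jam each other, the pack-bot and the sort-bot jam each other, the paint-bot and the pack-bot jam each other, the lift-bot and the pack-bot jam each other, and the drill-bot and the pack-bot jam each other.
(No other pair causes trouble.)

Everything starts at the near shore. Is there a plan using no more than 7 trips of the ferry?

Counting alone: the ferryman can take at most 2 across per trip to the far shore, so moving all 6 needs at least 3 loaded trips out, with a return between consecutive ones — at least 5 crossings.
The safety rule pushes this higher. Following every safe sequence of crossings, the most of the 6 that can be at the far shore as the ferry arrives there on crossings 5, 7 is 4, 5 respectively — never all 6.
So the move cannot be finished within 7 crossings. (The shortest complete plan takes 9:)
1. Ferryman goes to the far shore with the pack-bot and the paint-bot.  [the near shore: the cut-bot, the drill-bot, the lift-bot, the sort-bot | the far shore: the pack-bot, the paint-bot]
2. Ferryman goes back to the near shore with the pack-bot.  [the near shore: the cut-bot, the drill-bot, the lift-bot, the pack-bot, the sort-bot | the far shore: the paint-bot]
3. Ferryman goes to the far shore with the pack-bot and the sort-bot.  [the near shore: the cut-bot, the drill-bot, the lift-bot | the far shore: the pack-bot, the paint-bot, the sort-bot]
4. Ferryman goes back to the near shore with the pack-bot.  [the near shore: the cut-bot, the drill-bot, the lift-bot, the pack-bot | the far shore: the paint-bot, the sort-bot]
5. Ferryman goes to the far shore with the cut-bot and the pack-bot.  [the near shore: the drill-bot, the lift-bot | the far shore: the cut-bot, the pack-bot, the paint-bot, the sort-bot]
6. Ferryman goes back to the near shore with the pack-bot.  [the near shore: the drill-bot, the lift-bot, the pack-bot | the far shore: the cut-bot, the paint-bot, the sort-bot]
7. Ferryman goes to the far shore with the drill-bot and the lift-bot.  [the near shore: the pack-bot | the far shore: the cut-bot, the drill-bot, the lift-bot, the paint-bot, the sort-bot]
8. Ferryman goes back to the near shore with the paint-bot.  [the near shore: the pack-bot, the paint-bot | the far shore: the cut-bot, the drill-bot, the lift-bot, the sort-bot]
9. Ferryman goes to the far shore with the pack-bot and the paint-bot.  [the near shore: — | the far shore: the cut-bot, the drill-bot, the lift-bot, the pack-bot, the paint-bot, the sort-bot]

No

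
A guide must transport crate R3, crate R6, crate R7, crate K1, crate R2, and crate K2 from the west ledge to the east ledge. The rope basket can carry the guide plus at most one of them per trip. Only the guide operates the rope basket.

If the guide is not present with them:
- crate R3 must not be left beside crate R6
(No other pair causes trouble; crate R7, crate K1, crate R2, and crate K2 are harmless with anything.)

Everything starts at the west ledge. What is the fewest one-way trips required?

11

Counting alone: the guide can take at most 1 across per trip to the east ledge, so moving all 6 needs at least 6 loaded trips out, with a return between consecutive ones — at least 11 crossings.
The plan below uses exactly 11 crossings, so it is optimal:
1. Guide goes to the east ledge with crate R3.
2. Guide goes back to the west ledge alone.
3. Guide goes to the east ledge with crate R7.
4. Guide goes back to the west ledge alone.
5. Guide goes to the east ledge with crate K1.
6. Guide goes back to the west ledge alone.
7. Guide goes to the east ledge with crate R2.
8. Guide goes back to the west ledge alone.
9. Guide goes to the east ledge with crate K2.
10. Guide goes back to the west ledge alone.
11. Guide goes to the east ledge with crate R6.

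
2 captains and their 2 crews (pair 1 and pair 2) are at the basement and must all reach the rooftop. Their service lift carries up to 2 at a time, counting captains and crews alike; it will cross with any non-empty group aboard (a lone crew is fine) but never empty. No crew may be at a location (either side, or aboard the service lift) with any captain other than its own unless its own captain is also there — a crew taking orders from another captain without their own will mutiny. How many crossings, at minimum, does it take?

5

Counting alone: each trip to the rooftop takes at most 2 across and each return brings at least 1 back, so after t trips out (and t−1 returns) at most 2t − (t−1) of the 4 are across; that first reaches 4 at t = 3, so at least 5 crossings are needed.
The plan below uses exactly 5 crossings, so it is optimal:
1. captain 1 and crew 1 cross → the rooftop.
2. captain 1 crosses ← the basement.
3. captain 1 and captain 2 cross → the rooftop.
4. captain 2 crosses ← the basement.
5. captain 2 and crew 2 cross → the rooftop.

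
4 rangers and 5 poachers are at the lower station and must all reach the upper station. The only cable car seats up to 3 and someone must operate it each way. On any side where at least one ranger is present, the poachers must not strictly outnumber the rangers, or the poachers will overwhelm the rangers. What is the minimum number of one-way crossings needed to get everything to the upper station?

The poachers already outnumber the rangers at the lower station before anyone moves, so the starting position itself is disallowed.

impossible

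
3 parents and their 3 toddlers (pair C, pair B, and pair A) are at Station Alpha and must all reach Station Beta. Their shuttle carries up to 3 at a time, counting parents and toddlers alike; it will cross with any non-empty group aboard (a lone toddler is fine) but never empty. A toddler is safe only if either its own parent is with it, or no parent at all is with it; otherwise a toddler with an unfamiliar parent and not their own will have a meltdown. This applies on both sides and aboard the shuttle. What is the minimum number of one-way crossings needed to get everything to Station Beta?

Counting alone: each trip to Station Beta takes at most 3 across and each return brings at least 1 back, so after t trips out (and t−1 returns) at most 3t − (t−1) of the 6 are across; that first reaches 6 at t = 3, so at least 5 crossings are needed.
The plan below uses exactly 5 crossings, so it is optimal:
1. parent C and toddler C cross → Station Beta.
2. parent C crosses ← Station Alpha.
3. parent A, parent B, and parent C cross → Station Beta.
4. toddler C crosses ← Station Alpha.
5. toddler A, toddler B, and toddler C cross → Station Beta.

5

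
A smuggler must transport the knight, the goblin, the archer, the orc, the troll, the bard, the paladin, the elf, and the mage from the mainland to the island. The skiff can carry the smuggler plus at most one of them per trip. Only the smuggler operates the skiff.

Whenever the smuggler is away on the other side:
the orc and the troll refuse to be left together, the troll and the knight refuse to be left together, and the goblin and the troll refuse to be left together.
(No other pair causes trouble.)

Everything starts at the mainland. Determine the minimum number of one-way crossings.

impossible

Following every safe sequence of crossings from the start, the most of the 9 that can be at the island as the skiff arrives there on crossings 1, 3, 5, 7, 9, 11, 13 is 1, 2, 3, 4, 5, 6, 7 respectively; the best ever achieved is 7 of 9.
From crossing 15 on, no configuration arises that was not already reachable earlier: only 288 distinct safe configurations (who is on which side, and where the skiff is) can ever be reached, none of them has everyone across, and every continuation just revisits them. So no valid plan exists.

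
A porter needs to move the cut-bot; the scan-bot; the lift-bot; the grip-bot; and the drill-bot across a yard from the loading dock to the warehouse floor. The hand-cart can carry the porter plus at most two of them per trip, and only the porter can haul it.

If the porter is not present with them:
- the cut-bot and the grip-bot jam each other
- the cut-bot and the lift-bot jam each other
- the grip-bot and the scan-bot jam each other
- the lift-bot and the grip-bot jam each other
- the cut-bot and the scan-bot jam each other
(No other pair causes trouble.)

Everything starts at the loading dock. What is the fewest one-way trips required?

7

Counting alone: the porter can take at most 2 across per trip to the warehouse floor, so moving all 5 needs at least 3 loaded trips out, with a return between consecutive ones — at least 5 crossings.
The safety rule pushes this higher. Following every safe sequence of crossings, the most of the 5 that can be at the warehouse floor as the hand-cart arrives there on crossing 5 is 4 — never all 5.
So no plan with fewer than 7 crossings exists, and this one achieves 7:
1. Porter goes to the warehouse floor with the cut-bot and the grip-bot.
2. Porter goes back to the loading dock with the cut-bot.
3. Porter goes to the warehouse floor with the cut-bot and the drill-bot.
4. Porter goes back to the loading dock with the cut-bot.
5. Porter goes to the warehouse floor with the lift-bot and the scan-bot.
6. Porter goes back to the loading dock with the grip-bot.
7. Porter goes to the warehouse floor with the cut-bot and the grip-bot.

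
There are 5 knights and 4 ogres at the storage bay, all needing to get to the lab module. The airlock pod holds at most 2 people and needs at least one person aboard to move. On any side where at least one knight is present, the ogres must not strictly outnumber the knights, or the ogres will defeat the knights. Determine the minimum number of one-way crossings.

Counting alone: each trip to the lab module takes at most 2 across and each return brings at least 1 back, so after t trips out (and t−1 returns) at most 2t − (t−1) of the 9 are across; that first reaches 9 at t = 8, so at least 15 crossings are needed.
The plan below uses exactly 15 crossings, so it is optimal:
1. 2 ogres → the lab module.  (the storage bay: 5K 2O; the lab module: 0K 2O)
2. 1 ogre ← the storage bay.  (the storage bay: 5K 3O; the lab module: 0K 1O)
3. 2 ogres → the lab module.  (the storage bay: 5K 1O; the lab module: 0K 3O)
4. 1 ogre ← the storage bay.  (the storage bay: 5K 2O; the lab module: 0K 2O)
5. 2 knights → the lab module.  (the storage bay: 3K 2O; the lab module: 2K 2O)
6. 1 ogre ← the storage bay.  (the storage bay: 3K 3O; the lab module: 2K 1O)
7. 1 knight and 1 ogre → the lab module.  (the storage bay: 2K 2O; the lab module: 3K 2O)
8. 1 knight ← the storage bay.  (the storage bay: 3K 2O; the lab module: 2K 2O)
9. 1 knight and 1 ogre → the lab module.  (the storage bay: 2K 1O; the lab module: 3K 3O)
10. 1 ogre ← the storage bay.  (the storage bay: 2K 2O; the lab module: 3K 2O)
11. 1 knight and 1 ogre → the lab module.  (the storage bay: 1K 1O; the lab module: 4K 3O)
12. 1 knight ← the storage bay.  (the storage bay: 2K 1O; the lab module: 3K 3O)
13. 1 knight and 1 ogre → the lab module.  (the storage bay: 1K 0O; the lab module: 4K 4O)
14. 1 ogre ← the storage bay.  (the storage bay: 1K 1O; the lab module: 4K 3O)
15. 1 knight and 1 ogre → the lab module.  (the storage bay: 0K 0O; the lab module: 5K 4O)

15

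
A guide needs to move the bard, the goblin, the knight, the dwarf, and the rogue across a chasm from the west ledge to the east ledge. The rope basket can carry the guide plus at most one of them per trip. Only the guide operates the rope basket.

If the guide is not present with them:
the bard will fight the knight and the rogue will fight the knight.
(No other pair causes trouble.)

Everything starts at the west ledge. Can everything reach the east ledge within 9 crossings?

No

Counting alone: the guide can take at most 1 across per trip to the east ledge, so moving all 5 needs at least 5 loaded trips out, with a return between consecutive ones — at least 9 crossings.
The safety rule pushes this higher. Following every safe sequence of crossings, the most of the 5 that can be at the east ledge as the rope basket arrives there on crossing 9 is 4 — never all 5.
So the move cannot be finished within 9 crossings. (The shortest complete plan takes 11:)
1. Guide goes to the east ledge with the knight.  [the west ledge: the bard, the dwarf, the goblin, the rogue | the east ledge: the knight]
2. Guide goes back to the west ledge alone.  [the west ledge: the bard, the dwarf, the goblin, the rogue | the east ledge: the knight]
3. Guide goes to the east ledge with the bard.  [the west ledge: the dwarf, the goblin, the rogue | the east ledge: the bard, the knight]
4. Guide goes back to the west ledge with the knight.  [the west ledge: the dwarf, the goblin, the knight, the rogue | the east ledge: the bard]
5. Guide goes to the east ledge with the rogue.  [the west ledge: the dwarf, the goblin, the knight | the east ledge: the bard, the rogue]
6. Guide goes back to the west ledge alone.  [the west ledge: the dwarf, the goblin, the knight | the east ledge: the bard, the rogue]
7. Guide goes to the east ledge with the goblin.  [the west ledge: the dwarf, the knight | the east ledge: the bard, the goblin, the rogue]
8. Guide goes back to the west ledge alone.  [the west ledge: the dwarf, the knight | the east ledge: the bard, the goblin, the rogue]
9. Guide goes to the east ledge with the dwarf.  [the west ledge: the knight | the east ledge: the bard, the dwarf, the goblin, the rogue]
10. Guide goes back to the west ledge alone.  [the west ledge: the knight | the east ledge: the bard, the dwarf, the goblin, the rogue]
11. Guide goes to the east ledge with the knight.  [the west ledge: — | the east ledge: the bard, the dwarf, the goblin, the knight, the rogue]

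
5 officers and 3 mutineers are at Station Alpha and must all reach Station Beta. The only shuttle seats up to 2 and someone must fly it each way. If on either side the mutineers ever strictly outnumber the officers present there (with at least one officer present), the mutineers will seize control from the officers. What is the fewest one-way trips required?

13

Counting alone: each trip to Station Beta takes at most 2 across and each return brings at least 1 back, so after t trips out (and t−1 returns) at most 2t − (t−1) of the 8 are across; that first reaches 8 at t = 7, so at least 13 crossings are needed.
The plan below uses exactly 13 crossings, so it is optimal:
1. 2 mutineers → Station Beta.  (Station Alpha: 5O 1M; Station Beta: 0O 2M)
2. 1 mutineer ← Station Alpha.  (Station Alpha: 5O 2M; Station Beta: 0O 1M)
3. 2 mutineers → Station Beta.  (Station Alpha: 5O 0M; Station Beta: 0O 3M)
4. 1 mutineer ← Station Alpha.  (Station Alpha: 5O 1M; Station Beta: 0O 2M)
5. 2 officers → Station Beta.  (Station Alpha: 3O 1M; Station Beta: 2O 2M)
6. 1 mutineer ← Station Alpha.  (Station Alpha: 3O 2M; Station Beta: 2O 1M)
7. 1 officer and 1 mutineer → Station Beta.  (Station Alpha: 2O 1M; Station Beta: 3O 2M)
8. 1 mutineer ← Station Alpha.  (Station Alpha: 2O 2M; Station Beta: 3O 1M)
9. 2 mutineers → Station Beta.  (Station Alpha: 2O 0M; Station Beta: 3O 3M)
10. 1 mutineer ← Station Alpha.  (Station Alpha: 2O 1M; Station Beta: 3O 2M)
11. 1 officer and 1 mutineer → Station Beta.  (Station Alpha: 1O 0M; Station Beta: 4O 3M)
12. 1 mutineer ← Station Alpha.  (Station Alpha: 1O 1M; Station Beta: 4O 2M)
13. 1 officer and 1 mutineer → Station Beta.  (Station Alpha: 0O 0M; Station Beta: 5O 3M)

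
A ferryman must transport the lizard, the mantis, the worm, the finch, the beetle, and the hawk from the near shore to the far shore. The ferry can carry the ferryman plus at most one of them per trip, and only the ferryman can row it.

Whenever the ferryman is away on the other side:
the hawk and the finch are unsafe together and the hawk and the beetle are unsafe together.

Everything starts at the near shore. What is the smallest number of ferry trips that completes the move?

13

Counting alone: the ferryman can take at most 1 across per trip to the far shore, so moving all 6 needs at least 6 loaded trips out, with a return between consecutive ones — at least 11 crossings.
The safety rule pushes this higher. Following every safe sequence of crossings, the most of the 6 that can be at the far shore as the ferry arrives there on crossing 11 is 5 — never all 6.
So no plan with fewer than 13 crossings exists, and this one achieves 13:
1. Ferryman goes to the far shore with the hawk.  [the near shore: the beetle, the finch, the lizard, the mantis, the worm | the far shore: the hawk]
2. Ferryman goes back to the near shore alone.  [the near shore: the beetle, the finch, the lizard, the mantis, the worm | the far shore: the hawk]
3. Ferryman goes to the far shore with the lizard.  [the near shore: the beetle, the finch, the mantis, the worm | the far shore: the hawk, the lizard]
4. Ferryman goes back to the near shore alone.  [the near shore: the beetle, the finch, the mantis, the worm | the far shore: the hawk, the lizard]
5. Ferryman goes to the far shore with the mantis.  [the near shore: the beetle, the finch, the worm | the far shore: the hawk, the lizard, the mantis]
6. Ferryman goes back to the near shore alone.  [the near shore: the beetle, the finch, the worm | the far shore: the hawk, the lizard, the mantis]
7. Ferryman goes to the far shore with the worm.  [the near shore: the beetle, the finch | the far shore: the hawk, the lizard, the mantis, the worm]
8. Ferryman goes back to the near shore alone.  [the near shore: the beetle, the finch | the far shore: the hawk, the lizard, the mantis, the worm]
9. Ferryman goes to the far shore with the finch.  [the near shore: the beetle | the far shore: the finch, the hawk, the lizard, the mantis, the worm]
10. Ferryman goes back to the near shore with the hawk.  [the near shore: the beetle, the hawk | the far shore: the finch, the lizard, the mantis, the worm]
11. Ferryman goes to the far shore with the beetle.  [the near shore: the hawk | the far shore: the beetle, the finch, the lizard, the mantis, the worm]
12. Ferryman goes back to the near shore alone.  [the near shore: the hawk | the far shore: the beetle, the finch, the lizard, the mantis, the worm]
13. Ferryman goes to the far shore with the hawk.  [the near shore: — | the far shore: the beetle, the finch, the hawk, the lizard, the mantis, the worm]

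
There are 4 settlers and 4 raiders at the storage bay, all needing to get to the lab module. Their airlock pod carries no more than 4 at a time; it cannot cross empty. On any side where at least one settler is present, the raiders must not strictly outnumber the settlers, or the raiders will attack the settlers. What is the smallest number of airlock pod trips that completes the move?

5

Counting alone: each trip to the lab module takes at most 4 across and each return brings at least 1 back, so after t trips out (and t−1 returns) at most 4t − (t−1) of the 8 are across; that first reaches 8 at t = 3, so at least 5 crossings are needed.
The plan below uses exactly 5 crossings, so it is optimal:
1. 2 raiders → the lab module.  (the storage bay: 4S 2R; the lab module: 0S 2R)
2. 1 raider ← the storage bay.  (the storage bay: 4S 3R; the lab module: 0S 1R)
3. 4 settlers → the lab module.  (the storage bay: 0S 3R; the lab module: 4S 1R)
4. 1 raider ← the storage bay.  (the storage bay: 0S 4R; the lab module: 4S 0R)
5. 4 raiders → the lab module.  (the storage bay: 0S 0R; the lab module: 4S 4R)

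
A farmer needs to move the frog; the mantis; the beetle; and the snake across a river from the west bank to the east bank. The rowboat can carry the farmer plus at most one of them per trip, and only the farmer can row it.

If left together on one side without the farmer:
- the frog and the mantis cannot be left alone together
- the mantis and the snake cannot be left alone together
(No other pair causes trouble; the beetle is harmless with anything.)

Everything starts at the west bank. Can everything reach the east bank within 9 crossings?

Yes

Yes — this plan uses 9 crossings (≤ 9):
1. Farmer goes to the east bank with the mantis.
2. Farmer goes back to the west bank alone.
3. Farmer goes to the east bank with the frog.
4. Farmer goes back to the west bank with the mantis.
5. Farmer goes to the east bank with the snake.
6. Farmer goes back to the west bank alone.
7. Farmer goes to the east bank with the beetle.
8. Farmer goes back to the west bank alone.
9. Farmer goes to the east bank with the mantis.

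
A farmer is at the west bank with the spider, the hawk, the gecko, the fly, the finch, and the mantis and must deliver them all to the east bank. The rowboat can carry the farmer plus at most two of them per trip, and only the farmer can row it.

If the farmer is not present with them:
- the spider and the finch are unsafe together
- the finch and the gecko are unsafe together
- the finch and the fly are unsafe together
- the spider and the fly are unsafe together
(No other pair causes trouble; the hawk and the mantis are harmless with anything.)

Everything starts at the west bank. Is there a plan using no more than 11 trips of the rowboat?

Yes — this plan uses 9 crossings (≤ 11):
1. Farmer goes to the east bank with the finch and the spider.  [the west bank: the fly, the gecko, the hawk, the mantis | the east bank: the finch, the spider]
2. Farmer goes back to the west bank with the spider.  [the west bank: the fly, the gecko, the hawk, the mantis, the spider | the east bank: the finch]
3. Farmer goes to the east bank with the hawk and the spider.  [the west bank: the fly, the gecko, the mantis | the east bank: the finch, the hawk, the spider]
4. Farmer goes back to the west bank with the spider.  [the west bank: the fly, the gecko, the mantis, the spider | the east bank: the finch, the hawk]
5. Farmer goes to the east bank with the gecko and the spider.  [the west bank: the fly, the mantis | the east bank: the finch, the gecko, the hawk, the spider]
6. Farmer goes back to the west bank with the finch.  [the west bank: the finch, the fly, the mantis | the east bank: the gecko, the hawk, the spider]
7. Farmer goes to the east bank with the fly and the mantis.  [the west bank: the finch | the east bank: the fly, the gecko, the hawk, the mantis, the spider]
8. Farmer goes back to the west bank with the spider.  [the west bank: the finch, the spider | the east bank: the fly, the gecko, the hawk, the mantis]
9. Farmer goes to the east bank with the finch and the spider.  [the west bank: — | the east bank: the finch, the fly, the gecko, the hawk, the mantis, the spider]

Yes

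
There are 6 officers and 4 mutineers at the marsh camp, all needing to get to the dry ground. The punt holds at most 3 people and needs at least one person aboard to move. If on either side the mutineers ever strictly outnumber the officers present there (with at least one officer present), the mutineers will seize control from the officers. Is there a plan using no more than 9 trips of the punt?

Yes

Yes — this plan uses 9 crossings (≤ 9):
1. 2 mutineers → the dry ground.  (the marsh camp: 6O 2M; the dry ground: 0O 2M)
2. 1 mutineer ← the marsh camp.  (the marsh camp: 6O 3M; the dry ground: 0O 1M)
3. 3 mutineers → the dry ground.  (the marsh camp: 6O 0M; the dry ground: 0O 4M)
4. 1 mutineer ← the marsh camp.  (the marsh camp: 6O 1M; the dry ground: 0O 3M)
5. 3 officers → the dry ground.  (the marsh camp: 3O 1M; the dry ground: 3O 3M)
6. 1 mutineer ← the marsh camp.  (the marsh camp: 3O 2M; the dry ground: 3O 2M)
7. 1 officer and 2 mutineers → the dry ground.  (the marsh camp: 2O 0M; the dry ground: 4O 4M)
8. 1 mutineer ← the marsh camp.  (the marsh camp: 2O 1M; the dry ground: 4O 3M)
9. 2 officers and 1 mutineer → the dry ground.  (the marsh camp: 0O 0M; the dry ground: 6O 4M)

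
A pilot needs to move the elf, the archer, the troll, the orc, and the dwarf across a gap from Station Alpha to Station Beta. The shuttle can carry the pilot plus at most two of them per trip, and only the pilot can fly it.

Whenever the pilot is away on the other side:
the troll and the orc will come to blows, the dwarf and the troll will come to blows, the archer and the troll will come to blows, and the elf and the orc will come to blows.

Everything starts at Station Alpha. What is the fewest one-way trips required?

Counting alone: the pilot can take at most 2 across per trip to Station Beta, so moving all 5 needs at least 3 loaded trips out, with a return between consecutive ones — at least 5 crossings.
The plan below uses exactly 5 crossings, so it is optimal:
1. Pilot goes to Station Beta with the elf and the troll.  [Station Alpha: the archer, the dwarf, the orc | Station Beta: the elf, the troll]
2. Pilot goes back to Station Alpha alone.  [Station Alpha: the archer, the dwarf, the orc | Station Beta: the elf, the troll]
3. Pilot goes to Station Beta with the archer and the dwarf.  [Station Alpha: the orc | Station Beta: the archer, the dwarf, the elf, the troll]
4. Pilot goes back to Station Alpha with the troll.  [Station Alpha: the orc, the troll | Station Beta: the archer, the dwarf, the elf]
5. Pilot goes to Station Beta with the orc and the troll.  [Station Alpha: — | Station Beta: the archer, the dwarf, the elf, the orc, the troll]

5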